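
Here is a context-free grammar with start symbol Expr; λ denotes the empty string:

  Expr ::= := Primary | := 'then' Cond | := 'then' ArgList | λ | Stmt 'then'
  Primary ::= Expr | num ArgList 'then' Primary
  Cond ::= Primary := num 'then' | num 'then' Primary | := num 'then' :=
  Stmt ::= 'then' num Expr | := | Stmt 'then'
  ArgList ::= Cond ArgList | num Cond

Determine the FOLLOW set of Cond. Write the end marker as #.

{ #, 'then', :=, num }

In Expr ::= := 'then' Cond: Cond is at the end, add FOLLOW(Expr) = { #, 'then', :=, num }.
In ArgList ::= Cond ArgList: add FIRST(ArgList) = { 'then', :=, num }.
In ArgList ::= num Cond: Cond is at the end, add FOLLOW(ArgList) = { #, 'then', :=, num }.
Union: FOLLOW(Cond) = { #, 'then', :=, num }.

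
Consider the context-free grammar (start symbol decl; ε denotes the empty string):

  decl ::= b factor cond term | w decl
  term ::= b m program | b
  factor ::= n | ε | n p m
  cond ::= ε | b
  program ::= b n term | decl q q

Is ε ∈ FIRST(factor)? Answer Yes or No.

Yes

factor has an ε-production, so factor ⇒ ε.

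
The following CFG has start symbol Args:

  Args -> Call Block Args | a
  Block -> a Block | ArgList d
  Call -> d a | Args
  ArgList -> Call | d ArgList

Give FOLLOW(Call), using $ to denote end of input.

In Args -> Call Block Args: add FIRST(Block Args) = { a, d }.
In ArgList -> Call: Call is at the end, add FOLLOW(ArgList) = { d }.
Union: FOLLOW(Call) = { a, d }.

{ a, d }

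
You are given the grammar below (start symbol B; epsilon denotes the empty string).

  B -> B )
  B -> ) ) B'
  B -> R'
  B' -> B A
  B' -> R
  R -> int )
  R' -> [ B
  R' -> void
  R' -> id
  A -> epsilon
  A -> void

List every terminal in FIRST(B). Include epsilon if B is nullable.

From B -> B ): add FIRST(B) = { ), [, id, void }.
B -> ) ) B' contributes {)}.
From B -> R': add FIRST(R') = { [, id, void }.
Union: FIRST(B) = { ), [, id, void }.

{ ), [, id, void }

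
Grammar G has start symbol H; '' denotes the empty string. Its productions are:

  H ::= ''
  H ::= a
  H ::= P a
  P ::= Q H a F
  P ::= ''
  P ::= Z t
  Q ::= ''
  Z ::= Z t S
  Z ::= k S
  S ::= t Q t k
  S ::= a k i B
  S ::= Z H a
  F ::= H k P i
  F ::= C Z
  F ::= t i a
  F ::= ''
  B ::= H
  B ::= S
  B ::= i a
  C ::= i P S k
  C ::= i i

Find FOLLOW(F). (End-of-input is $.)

{ a, i, k, t }

In P ::= Q H a F: F is at the end, add FOLLOW(P) = { a, i, k, t }.
Union: FOLLOW(F) = { a, i, k, t }.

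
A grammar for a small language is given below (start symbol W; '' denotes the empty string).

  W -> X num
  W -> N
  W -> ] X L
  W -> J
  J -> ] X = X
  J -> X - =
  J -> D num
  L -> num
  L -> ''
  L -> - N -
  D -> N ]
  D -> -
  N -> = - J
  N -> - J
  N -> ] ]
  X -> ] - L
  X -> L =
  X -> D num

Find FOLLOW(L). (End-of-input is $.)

{ $, -, =, ], num }

In W -> ] X L: L is at the end, add FOLLOW(W) = { $ }.
In X -> ] - L: L is at the end, add FOLLOW(X) = { $, -, =, ], num }.
In X -> L =: add FIRST(=) = { = }.
Union: FOLLOW(L) = { $, -, =, ], num }.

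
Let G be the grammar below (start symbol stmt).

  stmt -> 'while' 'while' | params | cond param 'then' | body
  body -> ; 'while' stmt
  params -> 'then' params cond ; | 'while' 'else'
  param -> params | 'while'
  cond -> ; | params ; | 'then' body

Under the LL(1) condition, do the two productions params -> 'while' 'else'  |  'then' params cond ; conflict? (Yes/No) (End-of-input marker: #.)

FIRST('while' 'else') = { 'while' } and FIRST('then' params cond ;) = { 'then' }.
The FIRST sets are disjoint and neither alternative is nullable — no conflict.

No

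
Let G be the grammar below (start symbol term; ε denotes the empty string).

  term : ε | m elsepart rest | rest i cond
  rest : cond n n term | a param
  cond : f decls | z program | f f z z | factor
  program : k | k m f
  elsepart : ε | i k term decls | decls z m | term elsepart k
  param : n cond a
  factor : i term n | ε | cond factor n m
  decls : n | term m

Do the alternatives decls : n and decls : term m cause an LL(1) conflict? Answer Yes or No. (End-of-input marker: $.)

FIRST(n) = { n } and FIRST(term m) = { a, f, i, m, n, z }.
Both contain n, so the two alternatives are not disjoint — LL(1) conflict.

Yes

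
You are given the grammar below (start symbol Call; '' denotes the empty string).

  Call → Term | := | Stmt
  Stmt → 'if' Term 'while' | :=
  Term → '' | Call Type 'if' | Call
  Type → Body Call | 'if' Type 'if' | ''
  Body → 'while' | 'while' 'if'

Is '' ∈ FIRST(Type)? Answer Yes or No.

Yes

Type has an ''-production, so Type ⇒ ''.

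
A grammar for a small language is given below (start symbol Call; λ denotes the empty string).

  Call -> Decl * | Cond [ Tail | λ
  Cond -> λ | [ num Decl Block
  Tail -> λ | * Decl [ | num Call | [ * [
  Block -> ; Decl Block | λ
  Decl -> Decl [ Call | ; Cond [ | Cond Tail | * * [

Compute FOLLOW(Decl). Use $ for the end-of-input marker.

In Call -> Decl *: add FIRST(*) = { * }.
In Cond -> [ num Decl Block: add FIRST(Block)\{λ} = { ; }.
  Since Block is nullable, also add FOLLOW(Cond) = { *, ;, [, num }.
In Tail -> * Decl [: add FIRST([) = { [ }.
In Block -> ; Decl Block: add FIRST(Block)\{λ} = { ; }.
  Since Block is nullable, also add FOLLOW(Block) = { *, ;, [, num }.
In Decl -> Decl [ Call: add FIRST([ Call) = { [ }.
Union: FOLLOW(Decl) = { *, ;, [, num }.

{ *, ;, [, num }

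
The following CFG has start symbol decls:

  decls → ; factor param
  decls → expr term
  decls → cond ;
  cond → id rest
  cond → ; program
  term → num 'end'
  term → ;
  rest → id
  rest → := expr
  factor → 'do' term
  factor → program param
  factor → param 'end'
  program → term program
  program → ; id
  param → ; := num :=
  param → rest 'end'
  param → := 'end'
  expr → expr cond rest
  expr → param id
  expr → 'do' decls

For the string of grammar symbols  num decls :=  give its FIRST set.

num is a terminal; add {num} and stop.

{ num }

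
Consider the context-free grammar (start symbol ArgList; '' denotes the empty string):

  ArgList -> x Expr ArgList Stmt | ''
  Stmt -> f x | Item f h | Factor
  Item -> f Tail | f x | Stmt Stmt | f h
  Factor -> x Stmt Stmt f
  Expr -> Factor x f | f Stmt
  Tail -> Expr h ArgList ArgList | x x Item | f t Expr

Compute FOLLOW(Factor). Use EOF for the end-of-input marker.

In Stmt -> Factor: Factor is at the end, add FOLLOW(Stmt) = { EOF, f, h, x }.
In Expr -> Factor x f: add FIRST(x f) = { x }.
Union: FOLLOW(Factor) = { EOF, f, h, x }.

{ EOF, f, h, x }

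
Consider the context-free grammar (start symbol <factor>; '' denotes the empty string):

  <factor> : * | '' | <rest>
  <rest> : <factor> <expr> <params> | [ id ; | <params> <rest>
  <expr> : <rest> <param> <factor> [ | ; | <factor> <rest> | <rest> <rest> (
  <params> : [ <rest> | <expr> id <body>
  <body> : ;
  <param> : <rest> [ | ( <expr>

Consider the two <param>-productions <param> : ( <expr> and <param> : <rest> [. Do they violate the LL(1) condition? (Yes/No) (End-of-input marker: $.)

FIRST(( <expr>) = { ( } and FIRST(<rest> [) = { *, ;, [ }.
The FIRST sets are disjoint and neither alternative is nullable — no conflict.

No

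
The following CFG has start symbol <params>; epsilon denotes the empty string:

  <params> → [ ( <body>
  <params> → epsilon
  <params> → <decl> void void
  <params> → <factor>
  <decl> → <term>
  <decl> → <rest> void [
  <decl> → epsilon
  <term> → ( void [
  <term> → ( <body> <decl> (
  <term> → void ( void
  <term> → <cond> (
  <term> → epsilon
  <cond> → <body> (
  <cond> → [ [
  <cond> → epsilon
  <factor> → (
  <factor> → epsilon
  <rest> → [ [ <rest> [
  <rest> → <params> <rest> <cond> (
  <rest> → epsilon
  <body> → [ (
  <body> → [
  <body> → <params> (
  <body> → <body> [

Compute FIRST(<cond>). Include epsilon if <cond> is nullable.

{ (, [, void, epsilon }

From <cond> → <body> (: add FIRST(<body>) = { (, [, void }.
<cond> → [ [ contributes {[}.
<cond> → epsilon contributes epsilon.
Union: FIRST(<cond>) = { (, [, void, epsilon }.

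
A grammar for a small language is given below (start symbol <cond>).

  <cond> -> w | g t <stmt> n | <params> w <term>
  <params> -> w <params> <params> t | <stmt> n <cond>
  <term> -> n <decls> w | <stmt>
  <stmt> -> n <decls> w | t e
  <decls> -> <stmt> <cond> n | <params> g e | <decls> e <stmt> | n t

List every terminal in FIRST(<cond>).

<cond> -> w contributes {w}.
<cond> -> g t <stmt> n contributes {g}.
From <cond> -> <params> w <term>: add FIRST(<params>) = { n, t, w }.
Union: FIRST(<cond>) = { g, n, t, w }.

{ g, n, t, w }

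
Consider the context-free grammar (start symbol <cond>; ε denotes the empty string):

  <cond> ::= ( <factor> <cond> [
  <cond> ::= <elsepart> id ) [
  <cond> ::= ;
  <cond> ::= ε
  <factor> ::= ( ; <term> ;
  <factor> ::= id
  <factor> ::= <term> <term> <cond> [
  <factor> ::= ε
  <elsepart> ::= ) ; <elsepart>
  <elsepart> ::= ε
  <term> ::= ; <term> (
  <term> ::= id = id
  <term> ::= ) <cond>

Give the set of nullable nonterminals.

Directly nullable (have an ε-production): <cond>, <factor>, <elsepart>.
No other nonterminal has a production whose RHS symbols are all nullable.

{ <cond>, <elsepart>, <factor> }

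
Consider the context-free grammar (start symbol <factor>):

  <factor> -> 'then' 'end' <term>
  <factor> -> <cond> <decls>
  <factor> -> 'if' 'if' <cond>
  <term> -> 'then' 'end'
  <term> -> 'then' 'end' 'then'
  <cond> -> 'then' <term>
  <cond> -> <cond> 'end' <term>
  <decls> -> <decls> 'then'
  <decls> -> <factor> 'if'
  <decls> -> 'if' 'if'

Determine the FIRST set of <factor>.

{ 'if', 'then' }

<factor> -> 'then' 'end' <term> contributes {'then'}.
From <factor> -> <cond> <decls>: add FIRST(<cond>) = { 'then' }.
<factor> -> 'if' 'if' <cond> contributes {'if'}.
Union: FIRST(<factor>) = { 'if', 'then' }.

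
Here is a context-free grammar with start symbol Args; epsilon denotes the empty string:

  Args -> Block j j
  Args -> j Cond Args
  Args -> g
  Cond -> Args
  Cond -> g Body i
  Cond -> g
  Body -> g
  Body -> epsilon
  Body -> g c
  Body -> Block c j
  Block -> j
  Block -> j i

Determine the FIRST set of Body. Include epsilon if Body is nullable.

Body -> g contributes {g}.
Body -> epsilon contributes epsilon.
Body -> g c contributes {g}.
From Body -> Block c j: add FIRST(Block) = { j }.
Union: FIRST(Body) = { g, j, epsilon }.

{ g, j, epsilon }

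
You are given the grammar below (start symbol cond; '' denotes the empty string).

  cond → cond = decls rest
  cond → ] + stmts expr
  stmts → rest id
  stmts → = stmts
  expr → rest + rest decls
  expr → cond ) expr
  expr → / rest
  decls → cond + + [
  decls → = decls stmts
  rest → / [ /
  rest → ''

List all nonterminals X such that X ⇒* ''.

{ rest }

Directly nullable (have an ''-production): rest.
No other nonterminal has a production whose RHS symbols are all nullable.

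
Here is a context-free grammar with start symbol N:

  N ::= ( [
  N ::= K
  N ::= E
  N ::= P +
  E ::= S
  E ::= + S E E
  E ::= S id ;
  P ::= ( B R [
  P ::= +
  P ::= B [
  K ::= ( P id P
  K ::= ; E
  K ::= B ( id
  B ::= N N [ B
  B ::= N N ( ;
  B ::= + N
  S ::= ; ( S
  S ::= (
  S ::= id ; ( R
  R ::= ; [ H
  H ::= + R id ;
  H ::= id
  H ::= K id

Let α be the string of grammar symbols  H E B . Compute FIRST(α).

Add FIRST(H) = { (, +, ;, id }; H is not nullable, stop.

{ (, +, ;, id }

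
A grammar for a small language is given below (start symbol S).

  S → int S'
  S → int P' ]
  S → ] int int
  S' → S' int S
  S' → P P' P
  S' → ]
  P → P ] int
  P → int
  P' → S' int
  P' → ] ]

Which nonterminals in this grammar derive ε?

{ } (none)

No nonterminal has an empty production or an RHS whose symbols are all nullable.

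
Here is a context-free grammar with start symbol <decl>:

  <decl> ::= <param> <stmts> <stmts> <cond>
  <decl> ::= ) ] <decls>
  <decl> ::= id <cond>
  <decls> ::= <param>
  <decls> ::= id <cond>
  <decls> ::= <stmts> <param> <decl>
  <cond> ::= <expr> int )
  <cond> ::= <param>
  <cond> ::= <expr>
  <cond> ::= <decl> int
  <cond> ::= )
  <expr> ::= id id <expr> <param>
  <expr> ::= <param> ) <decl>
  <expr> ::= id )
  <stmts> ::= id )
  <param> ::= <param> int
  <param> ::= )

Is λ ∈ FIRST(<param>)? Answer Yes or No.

No nonterminal in this grammar is nullable.
No production of <param> has an RHS whose symbols are all nullable, so <param> is not nullable.

No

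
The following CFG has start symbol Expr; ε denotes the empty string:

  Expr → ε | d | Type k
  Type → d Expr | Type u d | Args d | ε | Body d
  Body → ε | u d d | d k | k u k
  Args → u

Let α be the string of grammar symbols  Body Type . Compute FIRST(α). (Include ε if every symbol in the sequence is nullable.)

{ d, k, u, ε }

Add FIRST(Body)\{ε} = { d, k, u }; Body is nullable, continue.
Add FIRST(Type)\{ε} = { d, k, u }; Type is nullable, continue.
Every symbol is nullable, so include ε.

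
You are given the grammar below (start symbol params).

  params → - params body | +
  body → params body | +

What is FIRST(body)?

From body → params body: add FIRST(params) = { +, - }.
body → + contributes {+}.
Union: FIRST(body) = { +, - }.

{ +, - }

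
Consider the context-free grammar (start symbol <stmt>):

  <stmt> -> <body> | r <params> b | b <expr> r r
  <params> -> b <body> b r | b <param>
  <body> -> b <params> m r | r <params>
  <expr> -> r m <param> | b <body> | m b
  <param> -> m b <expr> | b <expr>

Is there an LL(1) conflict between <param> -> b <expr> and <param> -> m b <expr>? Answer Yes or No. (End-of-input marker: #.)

FIRST(b <expr>) = { b } and FIRST(m b <expr>) = { m }.
The FIRST sets are disjoint and neither alternative is nullable — no conflict.

No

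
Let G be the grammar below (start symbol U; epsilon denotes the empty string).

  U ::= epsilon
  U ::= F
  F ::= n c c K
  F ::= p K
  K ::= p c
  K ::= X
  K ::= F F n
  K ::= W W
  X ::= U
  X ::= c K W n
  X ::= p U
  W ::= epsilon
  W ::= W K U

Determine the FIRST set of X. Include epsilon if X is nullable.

From X ::= U: add FIRST(U) = { n, p, epsilon } (including epsilon since U is nullable).
X ::= c K W n contributes {c}.
X ::= p U contributes {p}.
Union: FIRST(X) = { c, n, p, epsilon }.

{ c, n, p, epsilon }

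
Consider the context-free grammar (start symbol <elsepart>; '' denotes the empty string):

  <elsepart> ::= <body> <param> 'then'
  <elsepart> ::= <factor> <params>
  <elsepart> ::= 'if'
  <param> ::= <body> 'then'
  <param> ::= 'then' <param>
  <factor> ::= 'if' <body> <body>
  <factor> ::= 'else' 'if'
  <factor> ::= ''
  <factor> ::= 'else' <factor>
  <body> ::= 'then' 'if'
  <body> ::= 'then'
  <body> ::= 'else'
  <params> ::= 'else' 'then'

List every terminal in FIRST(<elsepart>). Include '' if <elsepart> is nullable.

From <elsepart> ::= <body> <param> 'then': add FIRST(<body>) = { 'else', 'then' }.
From <elsepart> ::= <factor> <params>: <factor> nullable, take FIRST(<factor>) ∪ FIRST(<params>) = { 'else', 'if' }.
<elsepart> ::= 'if' contributes {'if'}.
Union: FIRST(<elsepart>) = { 'else', 'if', 'then' }.

{ 'else', 'if', 'then' }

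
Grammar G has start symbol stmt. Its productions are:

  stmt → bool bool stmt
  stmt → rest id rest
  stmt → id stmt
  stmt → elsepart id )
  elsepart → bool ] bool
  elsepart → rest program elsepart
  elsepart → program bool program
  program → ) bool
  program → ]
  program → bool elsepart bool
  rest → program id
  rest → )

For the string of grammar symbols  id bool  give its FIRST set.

id is a terminal; add {id} and stop.

{ id }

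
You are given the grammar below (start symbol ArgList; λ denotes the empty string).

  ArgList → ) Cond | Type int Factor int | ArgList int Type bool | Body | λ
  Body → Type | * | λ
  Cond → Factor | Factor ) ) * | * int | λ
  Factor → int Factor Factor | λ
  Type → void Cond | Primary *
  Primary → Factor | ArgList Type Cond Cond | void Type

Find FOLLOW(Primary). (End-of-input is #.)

{ * }

In Type → Primary *: add FIRST(*) = { * }.
Union: FOLLOW(Primary) = { * }.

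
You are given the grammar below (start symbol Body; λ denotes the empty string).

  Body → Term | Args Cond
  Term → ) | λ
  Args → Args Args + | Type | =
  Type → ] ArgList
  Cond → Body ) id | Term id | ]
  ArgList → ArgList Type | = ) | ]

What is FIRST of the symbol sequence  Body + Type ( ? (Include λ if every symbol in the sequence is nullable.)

Add FIRST(Body)\{λ} = { ), =, ] }; Body is nullable, continue.
+ is a terminal; add {+} and stop.

{ ), +, =, ] }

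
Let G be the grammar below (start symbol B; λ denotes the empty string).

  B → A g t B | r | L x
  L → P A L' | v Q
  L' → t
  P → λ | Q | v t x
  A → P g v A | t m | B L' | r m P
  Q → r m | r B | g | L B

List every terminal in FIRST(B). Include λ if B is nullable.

From B → A g t B: add FIRST(A) = { g, r, t, v }.
B → r contributes {r}.
From B → L x: add FIRST(L) = { g, r, t, v }.
Union: FIRST(B) = { g, r, t, v }.

{ g, r, t, v }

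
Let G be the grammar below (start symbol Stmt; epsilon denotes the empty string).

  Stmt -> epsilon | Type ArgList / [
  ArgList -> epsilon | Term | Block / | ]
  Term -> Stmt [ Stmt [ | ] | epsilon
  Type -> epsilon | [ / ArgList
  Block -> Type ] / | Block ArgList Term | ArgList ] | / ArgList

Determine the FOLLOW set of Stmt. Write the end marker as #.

{ #, [ }

Stmt is the start symbol, so # ∈ FOLLOW(Stmt).
In Term -> Stmt [ Stmt [: add FIRST([ Stmt [) = { [ }.
In Term -> Stmt [ Stmt [: add FIRST([) = { [ }.
Union: FOLLOW(Stmt) = { #, [ }.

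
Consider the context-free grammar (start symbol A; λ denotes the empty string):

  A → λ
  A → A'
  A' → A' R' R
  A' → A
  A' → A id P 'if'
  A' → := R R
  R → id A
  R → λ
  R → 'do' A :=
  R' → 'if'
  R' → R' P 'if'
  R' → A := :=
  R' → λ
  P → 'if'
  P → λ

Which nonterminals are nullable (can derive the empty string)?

{ A, A', P, R, R' }

Directly nullable (have an λ-production): A, R, R', P.
A' → A' R' R with every symbol nullable, so A' is nullable.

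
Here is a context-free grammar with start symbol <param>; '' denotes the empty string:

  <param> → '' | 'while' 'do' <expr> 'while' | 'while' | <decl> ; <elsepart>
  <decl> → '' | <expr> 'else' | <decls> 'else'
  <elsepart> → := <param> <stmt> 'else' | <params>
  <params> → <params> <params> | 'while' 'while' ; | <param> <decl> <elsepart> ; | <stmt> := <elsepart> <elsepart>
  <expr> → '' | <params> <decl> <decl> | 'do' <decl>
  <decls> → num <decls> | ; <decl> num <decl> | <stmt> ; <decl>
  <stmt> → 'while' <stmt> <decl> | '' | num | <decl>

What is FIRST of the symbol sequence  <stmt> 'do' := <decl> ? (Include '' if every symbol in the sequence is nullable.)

Add FIRST(<stmt>)\{''} = { 'do', 'else', 'while', :=, ;, num }; <stmt> is nullable, continue.
'do' is a terminal; add {'do'} and stop.

{ 'do', 'else', 'while', :=, ;, num }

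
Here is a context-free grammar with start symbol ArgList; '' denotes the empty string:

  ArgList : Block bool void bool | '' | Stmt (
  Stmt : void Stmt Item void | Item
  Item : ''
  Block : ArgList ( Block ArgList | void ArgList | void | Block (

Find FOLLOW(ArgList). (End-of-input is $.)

ArgList is the start symbol, so $ ∈ FOLLOW(ArgList).
In Block : ArgList ( Block ArgList: add FIRST(( Block ArgList) = { ( }.
In Block : ArgList ( Block ArgList: ArgList is at the end, add FOLLOW(Block) = { (, bool, void }.
In Block : void ArgList: ArgList is at the end, add FOLLOW(Block) = { (, bool, void }.
Union: FOLLOW(ArgList) = { $, (, bool, void }.

{ $, (, bool, void }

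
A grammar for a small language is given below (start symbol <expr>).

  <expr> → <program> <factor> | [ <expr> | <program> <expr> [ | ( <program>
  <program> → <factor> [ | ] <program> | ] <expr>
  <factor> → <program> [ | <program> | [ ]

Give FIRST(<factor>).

From <factor> → <program> [: add FIRST(<program>) = { [, ] }.
From <factor> → <program>: add FIRST(<program>) = { [, ] }.
<factor> → [ ] contributes {[}.
Union: FIRST(<factor>) = { [, ] }.

{ [, ] }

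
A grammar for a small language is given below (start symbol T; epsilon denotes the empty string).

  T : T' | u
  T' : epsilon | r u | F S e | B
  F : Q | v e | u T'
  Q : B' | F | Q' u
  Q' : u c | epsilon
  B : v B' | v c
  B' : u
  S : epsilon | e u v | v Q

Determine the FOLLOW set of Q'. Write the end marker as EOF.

{ u }

In Q : Q' u: add FIRST(u) = { u }.
Union: FOLLOW(Q') = { u }.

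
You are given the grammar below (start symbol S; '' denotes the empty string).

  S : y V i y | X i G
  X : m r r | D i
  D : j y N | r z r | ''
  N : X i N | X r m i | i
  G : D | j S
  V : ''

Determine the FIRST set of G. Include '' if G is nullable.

{ j, r, '' }

From G : D: add FIRST(D) = { j, r, '' } (including '' since D is nullable).
G : j S contributes {j}.
Union: FIRST(G) = { j, r, '' }.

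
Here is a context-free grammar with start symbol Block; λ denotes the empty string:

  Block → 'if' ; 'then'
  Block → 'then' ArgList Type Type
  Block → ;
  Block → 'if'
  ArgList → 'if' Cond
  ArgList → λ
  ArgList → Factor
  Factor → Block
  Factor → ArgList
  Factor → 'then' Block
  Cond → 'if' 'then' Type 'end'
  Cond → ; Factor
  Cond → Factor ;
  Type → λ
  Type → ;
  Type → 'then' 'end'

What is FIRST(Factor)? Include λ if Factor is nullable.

{ 'if', 'then', ;, λ }

From Factor → Block: add FIRST(Block) = { 'if', 'then', ; }.
From Factor → ArgList: add FIRST(ArgList) = { 'if', 'then', ;, λ } (including λ since ArgList is nullable).
Factor → 'then' Block contributes {'then'}.
Union: FIRST(Factor) = { 'if', 'then', ;, λ }.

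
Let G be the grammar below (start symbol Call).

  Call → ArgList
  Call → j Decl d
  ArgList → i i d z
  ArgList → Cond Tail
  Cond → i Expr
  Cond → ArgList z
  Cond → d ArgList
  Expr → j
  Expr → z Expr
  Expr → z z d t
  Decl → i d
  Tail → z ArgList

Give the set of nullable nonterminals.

No nonterminal has an empty production or an RHS whose symbols are all nullable.

{ } (none)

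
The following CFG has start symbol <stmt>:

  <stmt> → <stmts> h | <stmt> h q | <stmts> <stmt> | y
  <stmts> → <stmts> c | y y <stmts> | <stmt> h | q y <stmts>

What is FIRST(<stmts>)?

From <stmts> → <stmts> c: add FIRST(<stmts>) = { q, y }.
<stmts> → y y <stmts> contributes {y}.
From <stmts> → <stmt> h: add FIRST(<stmt>) = { q, y }.
<stmts> → q y <stmts> contributes {q}.
Union: FIRST(<stmts>) = { q, y }.

{ q, y }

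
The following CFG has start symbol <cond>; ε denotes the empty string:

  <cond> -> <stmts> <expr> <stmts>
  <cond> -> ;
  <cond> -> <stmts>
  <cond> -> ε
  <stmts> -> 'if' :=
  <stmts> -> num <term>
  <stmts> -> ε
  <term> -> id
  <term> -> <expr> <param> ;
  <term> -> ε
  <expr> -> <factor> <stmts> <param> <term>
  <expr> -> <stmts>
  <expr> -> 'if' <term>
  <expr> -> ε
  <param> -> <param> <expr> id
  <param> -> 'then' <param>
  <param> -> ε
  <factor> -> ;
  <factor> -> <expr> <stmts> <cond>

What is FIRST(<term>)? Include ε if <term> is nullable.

<term> -> id contributes {id}.
From <term> -> <expr> <param> ;: <expr>, <param> nullable, take FIRST(<expr>) ∪ FIRST(<param>) ∪ {;} = { 'if', 'then', ;, id, num }.
<term> -> ε contributes ε.
Union: FIRST(<term>) = { 'if', 'then', ;, id, num, ε }.

{ 'if', 'then', ;, id, num, ε }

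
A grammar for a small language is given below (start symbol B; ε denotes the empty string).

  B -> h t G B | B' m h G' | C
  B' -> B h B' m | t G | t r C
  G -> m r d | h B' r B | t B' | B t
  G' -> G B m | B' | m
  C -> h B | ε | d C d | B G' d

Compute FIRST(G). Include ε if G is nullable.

{ d, h, m, t }

G -> m r d contributes {m}.
G -> h B' r B contributes {h}.
G -> t B' contributes {t}.
From G -> B t: B nullable, take FIRST(B) ∪ {t} = { d, h, m, t }.
Union: FIRST(G) = { d, h, m, t }.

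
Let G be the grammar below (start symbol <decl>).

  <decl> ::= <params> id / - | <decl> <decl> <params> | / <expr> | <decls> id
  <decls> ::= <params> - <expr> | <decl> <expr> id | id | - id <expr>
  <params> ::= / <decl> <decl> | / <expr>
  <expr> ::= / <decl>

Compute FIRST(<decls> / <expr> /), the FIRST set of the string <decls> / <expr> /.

{ -, /, id }

Add FIRST(<decls>) = { -, /, id }; <decls> is not nullable, stop.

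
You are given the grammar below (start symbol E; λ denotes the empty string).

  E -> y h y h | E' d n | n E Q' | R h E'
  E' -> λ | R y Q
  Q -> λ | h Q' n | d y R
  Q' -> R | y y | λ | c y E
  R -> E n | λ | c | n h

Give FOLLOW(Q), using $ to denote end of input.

{ $, c, d, h, n, y }

In E' -> R y Q: Q is at the end, add FOLLOW(E') = { $, c, d, h, n, y }.
Union: FOLLOW(Q) = { $, c, d, h, n, y }.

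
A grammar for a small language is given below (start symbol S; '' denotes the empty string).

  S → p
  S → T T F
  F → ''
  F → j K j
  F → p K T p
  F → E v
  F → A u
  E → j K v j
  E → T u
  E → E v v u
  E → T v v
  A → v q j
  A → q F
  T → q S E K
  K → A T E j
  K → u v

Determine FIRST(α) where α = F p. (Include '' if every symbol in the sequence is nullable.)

{ j, p, q, v }

Add FIRST(F)\{''} = { j, p, q, v }; F is nullable, continue.
p is a terminal; add {p} and stop.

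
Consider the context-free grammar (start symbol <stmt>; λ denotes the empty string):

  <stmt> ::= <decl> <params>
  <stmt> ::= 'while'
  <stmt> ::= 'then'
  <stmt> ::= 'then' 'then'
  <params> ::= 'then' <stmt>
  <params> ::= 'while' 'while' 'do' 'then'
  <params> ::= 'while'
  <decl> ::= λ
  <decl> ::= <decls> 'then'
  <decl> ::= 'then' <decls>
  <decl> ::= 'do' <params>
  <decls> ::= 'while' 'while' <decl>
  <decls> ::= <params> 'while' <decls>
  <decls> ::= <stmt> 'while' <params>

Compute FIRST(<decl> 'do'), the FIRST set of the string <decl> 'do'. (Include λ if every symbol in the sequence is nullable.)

Add FIRST(<decl>)\{λ} = { 'do', 'then', 'while' }; <decl> is nullable, continue.
'do' is a terminal; add {'do'} and stop.

{ 'do', 'then', 'while' }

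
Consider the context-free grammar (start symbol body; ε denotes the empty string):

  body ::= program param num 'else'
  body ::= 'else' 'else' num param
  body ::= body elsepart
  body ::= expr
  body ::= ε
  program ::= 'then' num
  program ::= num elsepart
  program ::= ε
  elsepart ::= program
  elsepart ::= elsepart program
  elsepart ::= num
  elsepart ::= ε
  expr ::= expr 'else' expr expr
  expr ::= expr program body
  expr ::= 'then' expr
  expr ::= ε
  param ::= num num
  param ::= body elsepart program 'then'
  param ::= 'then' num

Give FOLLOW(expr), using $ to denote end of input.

In body ::= expr: expr is at the end, add FOLLOW(body) = { $, 'else', 'then', num }.
In expr ::= expr 'else' expr expr: add FIRST('else' expr expr) = { 'else' }.
In expr ::= expr 'else' expr expr: add FIRST(expr)\{ε} = { 'else', 'then', num }.
  Since expr is nullable, also add FOLLOW(expr) = { $, 'else', 'then', num }.
In expr ::= expr 'else' expr expr: expr is at the end, add FOLLOW(expr) = { $, 'else', 'then', num }.
In expr ::= expr program body: add FIRST(program body)\{ε} = { 'else', 'then', num }.
  Since program body is nullable, also add FOLLOW(expr) = { $, 'else', 'then', num }.
In expr ::= 'then' expr: expr is at the end, add FOLLOW(expr) = { $, 'else', 'then', num }.
Union: FOLLOW(expr) = { $, 'else', 'then', num }.

{ $, 'else', 'then', num }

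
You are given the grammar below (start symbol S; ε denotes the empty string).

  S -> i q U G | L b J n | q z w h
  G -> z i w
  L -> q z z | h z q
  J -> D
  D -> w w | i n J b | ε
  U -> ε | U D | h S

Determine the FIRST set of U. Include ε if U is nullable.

U -> ε contributes ε.
From U -> U D: U, D nullable, take FIRST(U) ∪ FIRST(D) = { h, i, w }; also ε since the whole RHS is nullable.
U -> h S contributes {h}.
Union: FIRST(U) = { h, i, w, ε }.

{ h, i, w, ε }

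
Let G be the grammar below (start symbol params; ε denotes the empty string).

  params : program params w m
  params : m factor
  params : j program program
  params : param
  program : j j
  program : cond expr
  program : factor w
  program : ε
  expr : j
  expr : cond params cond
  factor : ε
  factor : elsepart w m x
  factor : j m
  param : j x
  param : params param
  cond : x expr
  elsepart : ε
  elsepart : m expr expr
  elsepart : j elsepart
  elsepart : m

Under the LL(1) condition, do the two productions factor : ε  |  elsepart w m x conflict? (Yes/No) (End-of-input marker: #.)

Yes

FIRST(ε) = { ε } and FIRST(elsepart w m x) = { j, m, w }.
The first alternative is nullable and FOLLOW(factor) = { #, j, m, w, x } shares j with FIRST of the second — conflict.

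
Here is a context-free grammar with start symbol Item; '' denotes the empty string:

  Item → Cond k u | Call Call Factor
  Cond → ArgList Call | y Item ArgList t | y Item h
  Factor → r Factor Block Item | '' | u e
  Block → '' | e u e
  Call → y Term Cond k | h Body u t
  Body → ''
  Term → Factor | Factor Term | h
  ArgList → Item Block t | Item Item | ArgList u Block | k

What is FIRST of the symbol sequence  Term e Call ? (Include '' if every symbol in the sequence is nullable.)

{ e, h, r, u }

Add FIRST(Term)\{''} = { h, r, u }; Term is nullable, continue.
e is a terminal; add {e} and stop.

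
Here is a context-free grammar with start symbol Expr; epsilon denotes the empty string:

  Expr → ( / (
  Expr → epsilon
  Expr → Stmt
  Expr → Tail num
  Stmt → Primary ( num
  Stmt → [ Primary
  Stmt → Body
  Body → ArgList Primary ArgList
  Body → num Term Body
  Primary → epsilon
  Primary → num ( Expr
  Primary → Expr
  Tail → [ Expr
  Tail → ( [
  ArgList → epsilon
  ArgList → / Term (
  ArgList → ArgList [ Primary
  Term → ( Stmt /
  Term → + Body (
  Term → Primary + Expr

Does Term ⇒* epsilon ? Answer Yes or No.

No

Nullable nonterminals: ArgList, Body, Expr, Primary, Stmt.
No production of Term has an RHS whose symbols are all nullable, so Term is not nullable.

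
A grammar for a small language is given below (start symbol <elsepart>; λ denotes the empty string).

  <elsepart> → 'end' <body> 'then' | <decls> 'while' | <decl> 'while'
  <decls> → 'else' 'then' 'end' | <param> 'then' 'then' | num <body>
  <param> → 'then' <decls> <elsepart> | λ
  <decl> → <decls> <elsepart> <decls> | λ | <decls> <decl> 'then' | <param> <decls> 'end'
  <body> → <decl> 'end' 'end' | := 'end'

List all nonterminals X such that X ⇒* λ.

{ <decl>, <param> }

Directly nullable (have an λ-production): <param>, <decl>.
No other nonterminal has a production whose RHS symbols are all nullable.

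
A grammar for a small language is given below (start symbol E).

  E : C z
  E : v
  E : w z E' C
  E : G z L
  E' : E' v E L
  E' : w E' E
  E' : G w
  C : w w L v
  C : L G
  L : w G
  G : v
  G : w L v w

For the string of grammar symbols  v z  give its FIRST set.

{ v }

v is a terminal; add {v} and stop.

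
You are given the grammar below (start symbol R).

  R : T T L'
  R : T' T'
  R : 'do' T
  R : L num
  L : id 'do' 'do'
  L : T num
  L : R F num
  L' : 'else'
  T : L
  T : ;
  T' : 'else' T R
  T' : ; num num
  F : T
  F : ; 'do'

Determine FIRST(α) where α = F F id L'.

Add FIRST(F) = { 'do', 'else', ;, id }; F is not nullable, stop.

{ 'do', 'else', ;, id }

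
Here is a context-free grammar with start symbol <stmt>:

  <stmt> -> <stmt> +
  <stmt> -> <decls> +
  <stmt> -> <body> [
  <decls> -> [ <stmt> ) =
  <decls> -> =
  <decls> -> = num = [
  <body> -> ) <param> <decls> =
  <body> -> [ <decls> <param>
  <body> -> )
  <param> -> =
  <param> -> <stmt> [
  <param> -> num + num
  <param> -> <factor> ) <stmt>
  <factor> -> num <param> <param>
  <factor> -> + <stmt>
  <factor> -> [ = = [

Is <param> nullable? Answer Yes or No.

No

No nonterminal in this grammar is nullable.
No production of <param> has an RHS whose symbols are all nullable, so <param> is not nullable.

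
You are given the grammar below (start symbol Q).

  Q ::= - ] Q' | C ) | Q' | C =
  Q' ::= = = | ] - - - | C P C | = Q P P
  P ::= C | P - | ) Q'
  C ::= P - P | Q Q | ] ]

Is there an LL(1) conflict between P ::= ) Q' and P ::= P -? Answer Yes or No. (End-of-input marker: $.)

FIRST() Q') = { ) } and FIRST(P -) = { ), -, =, ] }.
Both contain ), so the two alternatives are not disjoint — LL(1) conflict.

Yes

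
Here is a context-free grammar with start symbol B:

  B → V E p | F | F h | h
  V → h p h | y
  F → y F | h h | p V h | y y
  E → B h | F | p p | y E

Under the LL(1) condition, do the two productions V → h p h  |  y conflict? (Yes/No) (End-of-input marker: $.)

No

FIRST(h p h) = { h } and FIRST(y) = { y }.
The FIRST sets are disjoint and neither alternative is nullable — no conflict.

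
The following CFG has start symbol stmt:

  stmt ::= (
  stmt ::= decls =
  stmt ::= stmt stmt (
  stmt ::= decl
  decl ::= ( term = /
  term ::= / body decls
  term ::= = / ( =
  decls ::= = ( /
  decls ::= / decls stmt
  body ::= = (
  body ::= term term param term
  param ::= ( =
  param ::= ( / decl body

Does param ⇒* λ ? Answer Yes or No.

No

No nonterminal in this grammar is nullable.
No production of param has an RHS whose symbols are all nullable, so param is not nullable.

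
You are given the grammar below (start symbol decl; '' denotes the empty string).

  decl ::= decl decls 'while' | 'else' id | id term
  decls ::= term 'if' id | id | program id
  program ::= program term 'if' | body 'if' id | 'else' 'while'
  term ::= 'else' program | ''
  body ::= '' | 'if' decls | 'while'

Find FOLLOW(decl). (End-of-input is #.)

decl is the start symbol, so # ∈ FOLLOW(decl).
In decl ::= decl decls 'while': add FIRST(decls 'while') = { 'else', 'if', 'while', id }.
Union: FOLLOW(decl) = { #, 'else', 'if', 'while', id }.

{ #, 'else', 'if', 'while', id }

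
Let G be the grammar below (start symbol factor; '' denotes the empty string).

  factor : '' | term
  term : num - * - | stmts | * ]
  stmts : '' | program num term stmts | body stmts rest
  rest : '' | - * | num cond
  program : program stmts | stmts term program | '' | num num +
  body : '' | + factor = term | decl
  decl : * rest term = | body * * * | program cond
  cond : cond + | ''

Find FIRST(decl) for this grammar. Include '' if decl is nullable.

decl : * rest term = contributes {*}.
From decl : body * * *: body nullable, take FIRST(body) ∪ {*} = { *, +, -, num }.
From decl : program cond: program, cond nullable, take FIRST(program) ∪ FIRST(cond) = { *, +, -, num }; also '' since the whole RHS is nullable.
Union: FIRST(decl) = { *, +, -, num, '' }.

{ *, +, -, num, '' }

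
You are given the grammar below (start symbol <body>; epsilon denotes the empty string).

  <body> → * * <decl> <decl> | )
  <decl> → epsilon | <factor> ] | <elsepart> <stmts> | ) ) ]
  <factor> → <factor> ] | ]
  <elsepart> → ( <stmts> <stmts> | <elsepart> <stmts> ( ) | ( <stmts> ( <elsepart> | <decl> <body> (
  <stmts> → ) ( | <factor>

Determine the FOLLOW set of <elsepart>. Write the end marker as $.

In <decl> → <elsepart> <stmts>: add FIRST(<stmts>) = { ), ] }.
In <elsepart> → <elsepart> <stmts> ( ): add FIRST(<stmts> ( )) = { ), ] }.
In <elsepart> → ( <stmts> ( <elsepart>: <elsepart> is at the end, add FOLLOW(<elsepart>) = { ), ] }.
Union: FOLLOW(<elsepart>) = { ), ] }.

{ ), ] }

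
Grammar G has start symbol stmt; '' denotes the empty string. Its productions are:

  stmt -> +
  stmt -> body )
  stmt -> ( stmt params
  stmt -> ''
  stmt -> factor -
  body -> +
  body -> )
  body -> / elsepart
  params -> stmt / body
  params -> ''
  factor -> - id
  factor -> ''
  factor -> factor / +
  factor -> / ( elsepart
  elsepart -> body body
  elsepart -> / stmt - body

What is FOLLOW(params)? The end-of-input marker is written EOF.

In stmt -> ( stmt params: params is at the end, add FOLLOW(stmt) = { EOF, (, ), +, -, / }.
Union: FOLLOW(params) = { EOF, (, ), +, -, / }.

{ EOF, (, ), +, -, / }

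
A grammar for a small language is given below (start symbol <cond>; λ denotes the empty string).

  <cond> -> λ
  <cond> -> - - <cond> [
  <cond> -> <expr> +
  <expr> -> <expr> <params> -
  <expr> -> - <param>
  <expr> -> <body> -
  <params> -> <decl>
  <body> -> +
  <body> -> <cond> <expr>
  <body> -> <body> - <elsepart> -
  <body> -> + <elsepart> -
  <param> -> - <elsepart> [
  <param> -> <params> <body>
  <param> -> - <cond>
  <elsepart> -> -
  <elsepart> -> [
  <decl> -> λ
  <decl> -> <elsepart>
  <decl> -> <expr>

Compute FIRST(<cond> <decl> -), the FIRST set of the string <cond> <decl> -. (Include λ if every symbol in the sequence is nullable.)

Add FIRST(<cond>)\{λ} = { +, - }; <cond> is nullable, continue.
Add FIRST(<decl>)\{λ} = { +, -, [ }; <decl> is nullable, continue.
- is a terminal; add {-} and stop.

{ +, -, [ }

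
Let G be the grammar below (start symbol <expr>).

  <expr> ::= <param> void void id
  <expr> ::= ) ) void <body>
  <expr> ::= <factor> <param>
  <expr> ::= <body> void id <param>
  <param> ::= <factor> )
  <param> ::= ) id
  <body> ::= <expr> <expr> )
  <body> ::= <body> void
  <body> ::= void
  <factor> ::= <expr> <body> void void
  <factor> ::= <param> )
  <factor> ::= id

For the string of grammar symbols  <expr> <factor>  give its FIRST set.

{ ), id, void }

Add FIRST(<expr>) = { ), id, void }; <expr> is not nullable, stop.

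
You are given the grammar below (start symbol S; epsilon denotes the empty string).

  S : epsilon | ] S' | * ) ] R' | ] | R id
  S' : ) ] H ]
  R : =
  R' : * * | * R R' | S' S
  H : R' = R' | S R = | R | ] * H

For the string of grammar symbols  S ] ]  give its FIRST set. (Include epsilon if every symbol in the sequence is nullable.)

Add FIRST(S)\{epsilon} = { *, =, ] }; S is nullable, continue.
] is a terminal; add {]} and stop.

{ *, =, ] }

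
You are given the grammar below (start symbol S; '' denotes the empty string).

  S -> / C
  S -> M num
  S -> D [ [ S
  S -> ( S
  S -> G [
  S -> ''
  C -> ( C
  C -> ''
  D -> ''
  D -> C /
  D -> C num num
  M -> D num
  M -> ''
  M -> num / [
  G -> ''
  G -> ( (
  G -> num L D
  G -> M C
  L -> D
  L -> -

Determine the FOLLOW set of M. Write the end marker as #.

In S -> M num: add FIRST(num) = { num }.
In G -> M C: add FIRST(C)\{''} = { ( }.
  Since C is nullable, also add FOLLOW(G) = { [ }.
Union: FOLLOW(M) = { (, [, num }.

{ (, [, num }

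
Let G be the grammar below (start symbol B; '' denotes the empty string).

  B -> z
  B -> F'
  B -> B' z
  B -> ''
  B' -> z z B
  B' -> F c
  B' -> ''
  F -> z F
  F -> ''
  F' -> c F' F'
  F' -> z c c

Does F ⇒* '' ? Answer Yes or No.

Yes

F has an ''-production, so F ⇒ ''.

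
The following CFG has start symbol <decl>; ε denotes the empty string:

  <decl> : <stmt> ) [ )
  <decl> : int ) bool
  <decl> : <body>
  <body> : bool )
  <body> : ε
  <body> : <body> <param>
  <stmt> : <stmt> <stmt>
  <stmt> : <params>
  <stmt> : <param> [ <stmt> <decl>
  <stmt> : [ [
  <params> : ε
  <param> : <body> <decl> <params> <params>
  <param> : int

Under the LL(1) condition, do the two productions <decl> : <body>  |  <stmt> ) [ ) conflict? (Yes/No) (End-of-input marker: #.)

Yes

FIRST(<body>) = { ), [, bool, int, ε } and FIRST(<stmt> ) [ )) = { ), [, bool, int }.
Both contain ), so the two alternatives are not disjoint — LL(1) conflict.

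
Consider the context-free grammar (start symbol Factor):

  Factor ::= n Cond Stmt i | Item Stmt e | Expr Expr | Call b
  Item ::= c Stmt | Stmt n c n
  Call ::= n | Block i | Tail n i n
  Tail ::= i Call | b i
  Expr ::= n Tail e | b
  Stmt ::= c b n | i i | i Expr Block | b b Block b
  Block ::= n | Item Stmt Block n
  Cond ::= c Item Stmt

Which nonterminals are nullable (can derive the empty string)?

No nonterminal has an empty production or an RHS whose symbols are all nullable.

{ } (none)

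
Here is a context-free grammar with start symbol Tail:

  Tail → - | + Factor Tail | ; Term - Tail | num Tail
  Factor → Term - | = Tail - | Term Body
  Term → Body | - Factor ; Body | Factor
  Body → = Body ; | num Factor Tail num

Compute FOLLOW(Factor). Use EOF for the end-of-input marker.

{ +, -, ;, =, num }

In Tail → + Factor Tail: add FIRST(Tail) = { +, -, ;, num }.
In Term → - Factor ; Body: add FIRST(; Body) = { ; }.
In Term → Factor: Factor is at the end, add FOLLOW(Term) = { -, =, num }.
In Body → num Factor Tail num: add FIRST(Tail num) = { +, -, ;, num }.
Union: FOLLOW(Factor) = { +, -, ;, =, num }.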